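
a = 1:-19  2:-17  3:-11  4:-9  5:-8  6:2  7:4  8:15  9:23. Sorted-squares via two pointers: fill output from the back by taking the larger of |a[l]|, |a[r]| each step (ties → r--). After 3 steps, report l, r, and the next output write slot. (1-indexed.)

l=3, r=8, next write slot=6

[1,9] |-19|<=|23| out[9]=529 → r--
[1,8] |-19|>|15| out[8]=361 → l++
[2,8] |-17|>|15| out[7]=289 → l++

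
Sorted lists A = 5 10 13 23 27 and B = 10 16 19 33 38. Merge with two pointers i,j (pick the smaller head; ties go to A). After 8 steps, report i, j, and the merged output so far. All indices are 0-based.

i=0 j=0: A[i]=5<=B[j]=10 take 5, i++
i=1 j=0: A[i]=10<=B[j]=10 take 10, i++
i=2 j=0: A[i]=13>B[j]=10 take 10, j++
i=2 j=1: A[i]=13<=B[j]=16 take 13, i++
i=3 j=1: A[i]=23>B[j]=16 take 16, j++
i=3 j=2: A[i]=23>B[j]=19 take 19, j++
i=3 j=3: A[i]=23<=B[j]=33 take 23, i++
i=4 j=3: A[i]=27<=B[j]=33 take 27, i++

i=5, j=3, merged so far=[5, 10, 10, 13, 16, 19, 23, 27]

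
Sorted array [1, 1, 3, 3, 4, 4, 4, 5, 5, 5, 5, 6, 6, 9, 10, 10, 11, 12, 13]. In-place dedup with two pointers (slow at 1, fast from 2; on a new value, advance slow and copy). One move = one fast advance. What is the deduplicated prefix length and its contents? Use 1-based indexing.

(s=1,f=2) a[fast]=1=a[slow] dup → fast++
(s=1,f=3) a[fast]=3≠a[slow]=1 write a[2]=3 → slow++,fast++
(s=2,f=4) a[fast]=3=a[slow] dup → fast++
(s=2,f=5) a[fast]=4≠a[slow]=3 write a[3]=4 → slow++,fast++
(s=3,f=6) a[fast]=4=a[slow] dup → fast++
(s=3,f=7) a[fast]=4=a[slow] dup → fast++
(s=3,f=8) a[fast]=5≠a[slow]=4 write a[4]=5 → slow++,fast++
(s=4,f=9) a[fast]=5=a[slow] dup → fast++
(s=4,f=10) a[fast]=5=a[slow] dup → fast++
(s=4,f=11) a[fast]=5=a[slow] dup → fast++
(s=4,f=12) a[fast]=6≠a[slow]=5 write a[5]=6 → slow++,fast++
(s=5,f=13) a[fast]=6=a[slow] dup → fast++
(s=5,f=14) a[fast]=9≠a[slow]=6 write a[6]=9 → slow++,fast++
(s=6,f=15) a[fast]=10≠a[slow]=9 write a[7]=10 → slow++,fast++
(s=7,f=16) a[fast]=10=a[slow] dup → fast++
(s=7,f=17) a[fast]=11≠a[slow]=10 write a[8]=11 → slow++,fast++
(s=8,f=18) a[fast]=12≠a[slow]=11 write a[9]=12 → slow++,fast++
(s=9,f=19) a[fast]=13≠a[slow]=12 write a[10]=13 → slow++,fast++

length 10; prefix = [1, 3, 4, 5, 6, 9, 10, 11, 12, 13]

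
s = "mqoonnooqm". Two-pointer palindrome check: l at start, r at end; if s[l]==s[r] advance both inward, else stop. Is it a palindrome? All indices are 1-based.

l=1 r=10: 'm'=='m', l++,r--
l=2 r=9: 'q'=='q', l++,r--
l=3 r=8: 'o'=='o', l++,r--
l=4 r=7: 'o'=='o', l++,r--
l=5 r=6: 'n'=='n', l++,r--

palindrome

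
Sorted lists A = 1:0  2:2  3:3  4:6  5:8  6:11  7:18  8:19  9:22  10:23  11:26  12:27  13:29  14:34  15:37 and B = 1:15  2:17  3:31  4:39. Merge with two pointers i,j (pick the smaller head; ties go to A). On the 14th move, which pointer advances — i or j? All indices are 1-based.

i=1 j=1: A[i]=0<=B[j]=15 take 0, i++
i=2 j=1: A[i]=2<=B[j]=15 take 2, i++
i=3 j=1: A[i]=3<=B[j]=15 take 3, i++
i=4 j=1: A[i]=6<=B[j]=15 take 6, i++
i=5 j=1: A[i]=8<=B[j]=15 take 8, i++
i=6 j=1: A[i]=11<=B[j]=15 take 11, i++
i=7 j=1: A[i]=18>B[j]=15 take 15, j++
i=7 j=2: A[i]=18>B[j]=17 take 17, j++
i=7 j=3: A[i]=18<=B[j]=31 take 18, i++
i=8 j=3: A[i]=19<=B[j]=31 take 19, i++
i=9 j=3: A[i]=22<=B[j]=31 take 22, i++
i=10 j=3: A[i]=23<=B[j]=31 take 23, i++
i=11 j=3: A[i]=26<=B[j]=31 take 26, i++
i=12 j=3: A[i]=27<=B[j]=31 take 27, i++

i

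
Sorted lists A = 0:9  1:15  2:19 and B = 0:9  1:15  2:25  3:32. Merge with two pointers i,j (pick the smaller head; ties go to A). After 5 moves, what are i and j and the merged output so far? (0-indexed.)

i=3, j=2, merged so far=[9, 9, 15, 15, 19]

[i=0,j=0] A[i]=9<=B[j]=9 take 9 → i++
[i=1,j=0] A[i]=15>B[j]=9 take 9 → j++
[i=1,j=1] A[i]=15<=B[j]=15 take 15 → i++
[i=2,j=1] A[i]=19>B[j]=15 take 15 → j++
[i=2,j=2] A[i]=19<=B[j]=25 take 19 → i++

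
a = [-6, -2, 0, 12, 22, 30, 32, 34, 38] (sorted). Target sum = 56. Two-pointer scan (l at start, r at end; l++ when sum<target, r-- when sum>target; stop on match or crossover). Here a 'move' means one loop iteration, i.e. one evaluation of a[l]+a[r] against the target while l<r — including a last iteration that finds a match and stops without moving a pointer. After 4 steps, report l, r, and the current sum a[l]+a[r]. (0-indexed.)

[0,8] -6+38=32 <56 → l++
[1,8] -2+38=36 <56 → l++
[2,8] 0+38=38 <56 → l++
[3,8] 12+38=50 <56 → l++

l=4, r=8, sum=60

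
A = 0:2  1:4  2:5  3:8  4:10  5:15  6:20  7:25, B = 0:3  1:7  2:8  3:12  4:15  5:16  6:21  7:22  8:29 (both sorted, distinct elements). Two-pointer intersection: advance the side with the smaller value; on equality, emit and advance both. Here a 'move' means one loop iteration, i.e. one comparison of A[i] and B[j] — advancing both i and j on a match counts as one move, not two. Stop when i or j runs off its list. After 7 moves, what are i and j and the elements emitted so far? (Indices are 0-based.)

[i=0,j=0] 2<3 → i++
[i=1,j=0] 4>3 → j++
[i=1,j=1] 4<7 → i++
[i=2,j=1] 5<7 → i++
[i=3,j=1] 8>7 → j++
[i=3,j=2] 8==8 emit → i++,j++
[i=4,j=3] 10<12 → i++

i=5, j=3, emitted=[8]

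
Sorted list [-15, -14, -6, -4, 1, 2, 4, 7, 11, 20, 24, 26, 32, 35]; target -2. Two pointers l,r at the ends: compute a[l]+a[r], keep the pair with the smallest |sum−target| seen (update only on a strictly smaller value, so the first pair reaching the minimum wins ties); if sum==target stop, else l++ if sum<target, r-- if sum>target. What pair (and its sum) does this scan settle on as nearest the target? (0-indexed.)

[0,13] -15+35=20 d=22 * → r--
[0,12] -15+32=17 d=19 * → r--
[0,11] -15+26=11 d=13 * → r--
[0,10] -15+24=9 d=11 * → r--
[0,9] -15+20=5 d=7 * → r--
[0,8] -15+11=-4 d=2 * → l++
[1,8] -14+11=-3 d=1 * → l++
[2,8] -6+11=5 d=7 → r--
[2,7] -6+7=1 d=3 → r--
[2,6] -6+4=-2 d=0 * → stop

pair (-6, 4) with sum -2 (|Δ|=0)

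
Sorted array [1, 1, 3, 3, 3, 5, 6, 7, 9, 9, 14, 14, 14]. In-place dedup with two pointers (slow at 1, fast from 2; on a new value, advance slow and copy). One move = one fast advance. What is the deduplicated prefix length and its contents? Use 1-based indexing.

slow=1 fast=2: a[fast]=1=a[slow] dup, fast++
slow=1 fast=3: a[fast]=3≠a[slow]=1 write a[2]=3, slow++,fast++
slow=2 fast=4: a[fast]=3=a[slow] dup, fast++
slow=2 fast=5: a[fast]=3=a[slow] dup, fast++
slow=2 fast=6: a[fast]=5≠a[slow]=3 write a[3]=5, slow++,fast++
slow=3 fast=7: a[fast]=6≠a[slow]=5 write a[4]=6, slow++,fast++
slow=4 fast=8: a[fast]=7≠a[slow]=6 write a[5]=7, slow++,fast++
slow=5 fast=9: a[fast]=9≠a[slow]=7 write a[6]=9, slow++,fast++
slow=6 fast=10: a[fast]=9=a[slow] dup, fast++
slow=6 fast=11: a[fast]=14≠a[slow]=9 write a[7]=14, slow++,fast++
slow=7 fast=12: a[fast]=14=a[slow] dup, fast++
slow=7 fast=13: a[fast]=14=a[slow] dup, fast++

length 7; prefix = [1, 3, 5, 6, 7, 9, 14]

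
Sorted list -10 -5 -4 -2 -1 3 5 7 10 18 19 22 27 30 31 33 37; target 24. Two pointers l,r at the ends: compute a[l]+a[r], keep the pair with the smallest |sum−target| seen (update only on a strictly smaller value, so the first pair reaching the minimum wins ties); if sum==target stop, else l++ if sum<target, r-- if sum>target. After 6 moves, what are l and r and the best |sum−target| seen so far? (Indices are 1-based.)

[1,17] -10+37=27 d=3 * → r--
[1,16] -10+33=23 d=1 * → l++
[2,16] -5+33=28 d=4 → r--
[2,15] -5+31=26 d=2 → r--
[2,14] -5+30=25 d=1 → r--
[2,13] -5+27=22 d=2 → l++

l=3, r=13, best |Δ|=1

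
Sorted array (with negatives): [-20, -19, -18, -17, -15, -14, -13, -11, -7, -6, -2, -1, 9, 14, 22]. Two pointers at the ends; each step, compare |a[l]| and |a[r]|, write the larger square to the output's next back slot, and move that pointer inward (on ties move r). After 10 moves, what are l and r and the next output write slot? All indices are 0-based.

l=0 r=14: |-20|<=|22| out[14]=484, r--
l=0 r=13: |-20|>|14| out[13]=400, l++
l=1 r=13: |-19|>|14| out[12]=361, l++
l=2 r=13: |-18|>|14| out[11]=324, l++
l=3 r=13: |-17|>|14| out[10]=289, l++
l=4 r=13: |-15|>|14| out[9]=225, l++
l=5 r=13: |-14|<=|14| out[8]=196, r--
l=5 r=12: |-14|>|9| out[7]=196, l++
l=6 r=12: |-13|>|9| out[6]=169, l++
l=7 r=12: |-11|>|9| out[5]=121, l++

l=8, r=12, next write slot=4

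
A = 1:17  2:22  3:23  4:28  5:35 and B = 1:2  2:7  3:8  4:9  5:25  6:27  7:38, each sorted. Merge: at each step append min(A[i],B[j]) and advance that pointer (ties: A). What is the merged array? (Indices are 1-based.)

i=1 j=1: A[i]=17>B[j]=2 take 2, j++
i=1 j=2: A[i]=17>B[j]=7 take 7, j++
i=1 j=3: A[i]=17>B[j]=8 take 8, j++
i=1 j=4: A[i]=17>B[j]=9 take 9, j++
i=1 j=5: A[i]=17<=B[j]=25 take 17, i++
i=2 j=5: A[i]=22<=B[j]=25 take 22, i++
i=3 j=5: A[i]=23<=B[j]=25 take 23, i++
i=4 j=5: A[i]=28>B[j]=25 take 25, j++
i=4 j=6: A[i]=28>B[j]=27 take 27, j++
i=4 j=7: A[i]=28<=B[j]=38 take 28, i++
i=5 j=7: A[i]=35<=B[j]=38 take 35, i++
i=6 j=7: A done, take B[j]=38, j++

[2, 7, 8, 9, 17, 22, 23, 25, 27, 28, 35, 38]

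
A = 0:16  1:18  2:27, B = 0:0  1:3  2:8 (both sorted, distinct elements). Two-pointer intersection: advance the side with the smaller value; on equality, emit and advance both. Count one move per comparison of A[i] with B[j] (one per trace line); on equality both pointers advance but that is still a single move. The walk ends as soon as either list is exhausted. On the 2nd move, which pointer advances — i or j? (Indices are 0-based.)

i=0 j=0: 16>0, j++
i=0 j=1: 16>3, j++

j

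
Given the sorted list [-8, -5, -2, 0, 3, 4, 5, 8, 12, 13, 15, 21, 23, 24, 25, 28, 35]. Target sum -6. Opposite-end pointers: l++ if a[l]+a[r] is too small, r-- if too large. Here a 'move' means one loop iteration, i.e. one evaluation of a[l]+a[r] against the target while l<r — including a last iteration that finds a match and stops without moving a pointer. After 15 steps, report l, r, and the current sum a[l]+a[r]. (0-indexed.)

l=0 r=16: -8+35=27 >-6, r--
l=0 r=15: -8+28=20 >-6, r--
l=0 r=14: -8+25=17 >-6, r--
l=0 r=13: -8+24=16 >-6, r--
l=0 r=12: -8+23=15 >-6, r--
l=0 r=11: -8+21=13 >-6, r--
l=0 r=10: -8+15=7 >-6, r--
l=0 r=9: -8+13=5 >-6, r--
l=0 r=8: -8+12=4 >-6, r--
l=0 r=7: -8+8=0 >-6, r--
l=0 r=6: -8+5=-3 >-6, r--
l=0 r=5: -8+4=-4 >-6, r--
l=0 r=4: -8+3=-5 >-6, r--
l=0 r=3: -8+0=-8 <-6, l++
l=1 r=3: -5+0=-5 >-6, r--

l=1, r=2, sum=-7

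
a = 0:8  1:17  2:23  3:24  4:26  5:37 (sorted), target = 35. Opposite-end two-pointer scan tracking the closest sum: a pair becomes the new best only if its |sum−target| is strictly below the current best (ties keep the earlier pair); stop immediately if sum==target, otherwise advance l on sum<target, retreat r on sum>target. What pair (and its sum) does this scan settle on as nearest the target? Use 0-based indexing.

[0,5] 8+37=45 d=10 * → r--
[0,4] 8+26=34 d=1 * → l++
[1,4] 17+26=43 d=8 → r--
[1,3] 17+24=41 d=6 → r--
[1,2] 17+23=40 d=5 → r--

pair (8, 26) with sum 34 (|Δ|=1)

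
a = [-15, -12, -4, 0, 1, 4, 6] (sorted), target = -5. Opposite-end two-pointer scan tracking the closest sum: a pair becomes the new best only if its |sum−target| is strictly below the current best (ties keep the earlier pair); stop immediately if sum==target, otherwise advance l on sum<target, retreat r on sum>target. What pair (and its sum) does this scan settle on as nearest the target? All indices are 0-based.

pair (-12, 6) with sum -6 (|Δ|=1)

[0,6] -15+6=-9 d=4 * → l++
[1,6] -12+6=-6 d=1 * → l++
[2,6] -4+6=2 d=7 → r--
[2,5] -4+4=0 d=5 → r--
[2,4] -4+1=-3 d=2 → r--
[2,3] -4+0=-4 d=1 → r--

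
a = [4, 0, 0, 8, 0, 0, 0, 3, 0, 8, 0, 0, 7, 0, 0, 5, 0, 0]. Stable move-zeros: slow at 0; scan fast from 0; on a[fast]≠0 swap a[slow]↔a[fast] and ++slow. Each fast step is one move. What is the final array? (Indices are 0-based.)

(s=0,f=0) a[fast]=4≠0 swap→a[0]=4 → slow++,fast++
(s=1,f=1) a[fast]=0 → fast++
(s=1,f=2) a[fast]=0 → fast++
(s=1,f=3) a[fast]=8≠0 swap→a[1]=8 → slow++,fast++
(s=2,f=4) a[fast]=0 → fast++
(s=2,f=5) a[fast]=0 → fast++
(s=2,f=6) a[fast]=0 → fast++
(s=2,f=7) a[fast]=3≠0 swap→a[2]=3 → slow++,fast++
(s=3,f=8) a[fast]=0 → fast++
(s=3,f=9) a[fast]=8≠0 swap→a[3]=8 → slow++,fast++
(s=4,f=10) a[fast]=0 → fast++
(s=4,f=11) a[fast]=0 → fast++
(s=4,f=12) a[fast]=7≠0 swap→a[4]=7 → slow++,fast++
(s=5,f=13) a[fast]=0 → fast++
(s=5,f=14) a[fast]=0 → fast++
(s=5,f=15) a[fast]=5≠0 swap→a[5]=5 → slow++,fast++
(s=6,f=16) a[fast]=0 → fast++
(s=6,f=17) a[fast]=0 → fast++

[4, 8, 3, 8, 7, 5, 0, 0, 0, 0, 0, 0, 0, 0, 0, 0, 0, 0]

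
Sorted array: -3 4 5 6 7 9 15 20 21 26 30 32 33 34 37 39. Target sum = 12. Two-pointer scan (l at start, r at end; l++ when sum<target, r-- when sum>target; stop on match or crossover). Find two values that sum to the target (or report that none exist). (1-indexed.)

(-3, 15)

l=1 r=16: -3+39=36 >12, r--
l=1 r=15: -3+37=34 >12, r--
l=1 r=14: -3+34=31 >12, r--
l=1 r=13: -3+33=30 >12, r--
l=1 r=12: -3+32=29 >12, r--
l=1 r=11: -3+30=27 >12, r--
l=1 r=10: -3+26=23 >12, r--
l=1 r=9: -3+21=18 >12, r--
l=1 r=8: -3+20=17 >12, r--
l=1 r=7: -3+15=12, found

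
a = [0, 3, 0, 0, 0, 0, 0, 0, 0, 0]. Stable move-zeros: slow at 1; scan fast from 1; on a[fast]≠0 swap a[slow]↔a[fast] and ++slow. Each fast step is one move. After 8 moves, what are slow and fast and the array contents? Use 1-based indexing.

(s=1,f=1) a[fast]=0 → fast++
(s=1,f=2) a[fast]=3≠0 swap→a[1]=3 → slow++,fast++
(s=2,f=3) a[fast]=0 → fast++
(s=2,f=4) a[fast]=0 → fast++
(s=2,f=5) a[fast]=0 → fast++
(s=2,f=6) a[fast]=0 → fast++
(s=2,f=7) a[fast]=0 → fast++
(s=2,f=8) a[fast]=0 → fast++

slow=2, fast=9, a=[3, 0, 0, 0, 0, 0, 0, 0, 0, 0]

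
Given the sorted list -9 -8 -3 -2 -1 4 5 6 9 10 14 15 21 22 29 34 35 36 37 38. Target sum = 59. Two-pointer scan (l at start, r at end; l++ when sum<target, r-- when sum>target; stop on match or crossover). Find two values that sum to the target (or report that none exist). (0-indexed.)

l=0 r=19: -9+38=29 <59, l++
l=1 r=19: -8+38=30 <59, l++
l=2 r=19: -3+38=35 <59, l++
l=3 r=19: -2+38=36 <59, l++
l=4 r=19: -1+38=37 <59, l++
l=5 r=19: 4+38=42 <59, l++
l=6 r=19: 5+38=43 <59, l++
l=7 r=19: 6+38=44 <59, l++
l=8 r=19: 9+38=47 <59, l++
l=9 r=19: 10+38=48 <59, l++
l=10 r=19: 14+38=52 <59, l++
l=11 r=19: 15+38=53 <59, l++
l=12 r=19: 21+38=59, found

(21, 38)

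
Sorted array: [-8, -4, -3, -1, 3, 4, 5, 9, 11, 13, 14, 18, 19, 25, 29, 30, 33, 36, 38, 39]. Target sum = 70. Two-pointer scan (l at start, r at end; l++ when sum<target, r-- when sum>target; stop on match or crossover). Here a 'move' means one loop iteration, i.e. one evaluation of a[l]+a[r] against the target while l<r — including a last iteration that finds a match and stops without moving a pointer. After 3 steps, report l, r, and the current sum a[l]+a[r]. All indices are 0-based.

[0,19] -8+39=31 <70 → l++
[1,19] -4+39=35 <70 → l++
[2,19] -3+39=36 <70 → l++

l=3, r=19, sum=38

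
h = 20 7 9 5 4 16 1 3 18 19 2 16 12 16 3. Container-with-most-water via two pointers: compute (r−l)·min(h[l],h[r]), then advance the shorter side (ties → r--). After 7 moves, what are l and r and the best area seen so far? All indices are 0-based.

l=0, r=7, best area=208

[0,14] min(20,3)*14=42 best=42 * → r--
[0,13] min(20,16)*13=208 best=208 * → r--
[0,12] min(20,12)*12=144 best=208 → r--
[0,11] min(20,16)*11=176 best=208 → r--
[0,10] min(20,2)*10=20 best=208 → r--
[0,9] min(20,19)*9=171 best=208 → r--
[0,8] min(20,18)*8=144 best=208 → r--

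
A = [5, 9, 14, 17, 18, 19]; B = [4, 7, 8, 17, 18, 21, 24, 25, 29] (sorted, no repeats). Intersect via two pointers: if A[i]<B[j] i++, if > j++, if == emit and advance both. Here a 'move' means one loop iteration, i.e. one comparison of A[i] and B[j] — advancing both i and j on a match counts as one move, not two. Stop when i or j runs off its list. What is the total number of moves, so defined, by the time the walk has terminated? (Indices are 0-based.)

9 moves

[i=0,j=0] 5>4 → j++
[i=0,j=1] 5<7 → i++
[i=1,j=1] 9>7 → j++
[i=1,j=2] 9>8 → j++
[i=1,j=3] 9<17 → i++
[i=2,j=3] 14<17 → i++
[i=3,j=3] 17==17 emit → i++,j++
[i=4,j=4] 18==18 emit → i++,j++
[i=5,j=5] 19<21 → i++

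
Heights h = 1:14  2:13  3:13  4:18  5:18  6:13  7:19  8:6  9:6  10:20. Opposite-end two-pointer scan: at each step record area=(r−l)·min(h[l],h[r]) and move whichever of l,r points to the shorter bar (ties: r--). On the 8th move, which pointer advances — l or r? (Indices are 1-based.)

l

l=1 r=10: min(14,20)*9=126 best=126 *, l++
l=2 r=10: min(13,20)*8=104 best=126, l++
l=3 r=10: min(13,20)*7=91 best=126, l++
l=4 r=10: min(18,20)*6=108 best=126, l++
l=5 r=10: min(18,20)*5=90 best=126, l++
l=6 r=10: min(13,20)*4=52 best=126, l++
l=7 r=10: min(19,20)*3=57 best=126, l++
l=8 r=10: min(6,20)*2=12 best=126, l++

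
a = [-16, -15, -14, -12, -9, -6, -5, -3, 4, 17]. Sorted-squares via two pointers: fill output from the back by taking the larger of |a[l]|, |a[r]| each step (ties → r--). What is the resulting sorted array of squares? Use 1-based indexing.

[1,10] |-16|<=|17| out[10]=289 → r--
[1,9] |-16|>|4| out[9]=256 → l++
[2,9] |-15|>|4| out[8]=225 → l++
[3,9] |-14|>|4| out[7]=196 → l++
[4,9] |-12|>|4| out[6]=144 → l++
[5,9] |-9|>|4| out[5]=81 → l++
[6,9] |-6|>|4| out[4]=36 → l++
[7,9] |-5|>|4| out[3]=25 → l++
[8,9] |-3|<=|4| out[2]=16 → r--
[8,8] |-3|<=|-3| out[1]=9 → r--

[9, 16, 25, 36, 81, 144, 196, 225, 256, 289]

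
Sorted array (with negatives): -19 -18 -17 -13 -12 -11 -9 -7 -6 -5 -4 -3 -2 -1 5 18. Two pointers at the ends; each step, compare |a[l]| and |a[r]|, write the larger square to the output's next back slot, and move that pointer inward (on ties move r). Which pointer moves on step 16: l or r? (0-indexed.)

r

[0,15] |-19|>|18| out[15]=361 → l++
[1,15] |-18|<=|18| out[14]=324 → r--
[1,14] |-18|>|5| out[13]=324 → l++
[2,14] |-17|>|5| out[12]=289 → l++
[3,14] |-13|>|5| out[11]=169 → l++
[4,14] |-12|>|5| out[10]=144 → l++
[5,14] |-11|>|5| out[9]=121 → l++
[6,14] |-9|>|5| out[8]=81 → l++
[7,14] |-7|>|5| out[7]=49 → l++
[8,14] |-6|>|5| out[6]=36 → l++
[9,14] |-5|<=|5| out[5]=25 → r--
[9,13] |-5|>|-1| out[4]=25 → l++
[10,13] |-4|>|-1| out[3]=16 → l++
[11,13] |-3|>|-1| out[2]=9 → l++
[12,13] |-2|>|-1| out[1]=4 → l++
[13,13] |-1|<=|-1| out[0]=1 → r--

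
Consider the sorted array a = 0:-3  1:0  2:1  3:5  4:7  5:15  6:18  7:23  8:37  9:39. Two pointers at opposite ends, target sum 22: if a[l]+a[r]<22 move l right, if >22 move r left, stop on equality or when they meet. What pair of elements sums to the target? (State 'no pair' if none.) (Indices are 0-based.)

l=0 r=9: -3+39=36 >22, r--
l=0 r=8: -3+37=34 >22, r--
l=0 r=7: -3+23=20 <22, l++
l=1 r=7: 0+23=23 >22, r--
l=1 r=6: 0+18=18 <22, l++
l=2 r=6: 1+18=19 <22, l++
l=3 r=6: 5+18=23 >22, r--
l=3 r=5: 5+15=20 <22, l++
l=4 r=5: 7+15=22, found

(7, 15)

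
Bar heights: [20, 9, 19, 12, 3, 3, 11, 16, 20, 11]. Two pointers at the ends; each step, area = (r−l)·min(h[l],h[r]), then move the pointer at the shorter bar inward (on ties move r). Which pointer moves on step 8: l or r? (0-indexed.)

r

[0,9] min(20,11)*9=99 best=99 * → r--
[0,8] min(20,20)*8=160 best=160 * → r--
[0,7] min(20,16)*7=112 best=160 → r--
[0,6] min(20,11)*6=66 best=160 → r--
[0,5] min(20,3)*5=15 best=160 → r--
[0,4] min(20,3)*4=12 best=160 → r--
[0,3] min(20,12)*3=36 best=160 → r--
[0,2] min(20,19)*2=38 best=160 → r--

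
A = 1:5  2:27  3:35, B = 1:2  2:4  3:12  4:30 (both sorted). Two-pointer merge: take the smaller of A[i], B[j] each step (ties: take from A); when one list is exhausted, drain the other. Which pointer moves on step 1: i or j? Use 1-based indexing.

i=1 j=1: A[i]=5>B[j]=2 take 2, j++

j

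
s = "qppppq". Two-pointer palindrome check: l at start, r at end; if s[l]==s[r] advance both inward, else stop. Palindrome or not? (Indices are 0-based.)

palindrome

l=0 r=5: 'q'=='q', l++,r--
l=1 r=4: 'p'=='p', l++,r--
l=2 r=3: 'p'=='p', l++,r--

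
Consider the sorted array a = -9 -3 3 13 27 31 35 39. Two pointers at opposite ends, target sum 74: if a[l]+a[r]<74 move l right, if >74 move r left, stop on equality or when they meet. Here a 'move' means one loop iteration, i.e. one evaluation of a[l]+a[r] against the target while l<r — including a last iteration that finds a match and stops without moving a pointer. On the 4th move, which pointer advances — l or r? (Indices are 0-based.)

[0,7] -9+39=30 <74 → l++
[1,7] -3+39=36 <74 → l++
[2,7] 3+39=42 <74 → l++
[3,7] 13+39=52 <74 → l++

l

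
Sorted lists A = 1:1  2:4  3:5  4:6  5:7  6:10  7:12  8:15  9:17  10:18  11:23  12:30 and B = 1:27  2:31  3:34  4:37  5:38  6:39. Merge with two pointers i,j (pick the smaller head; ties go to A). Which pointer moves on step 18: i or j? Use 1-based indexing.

j

i=1 j=1: A[i]=1<=B[j]=27 take 1, i++
i=2 j=1: A[i]=4<=B[j]=27 take 4, i++
i=3 j=1: A[i]=5<=B[j]=27 take 5, i++
i=4 j=1: A[i]=6<=B[j]=27 take 6, i++
i=5 j=1: A[i]=7<=B[j]=27 take 7, i++
i=6 j=1: A[i]=10<=B[j]=27 take 10, i++
i=7 j=1: A[i]=12<=B[j]=27 take 12, i++
i=8 j=1: A[i]=15<=B[j]=27 take 15, i++
i=9 j=1: A[i]=17<=B[j]=27 take 17, i++
i=10 j=1: A[i]=18<=B[j]=27 take 18, i++
i=11 j=1: A[i]=23<=B[j]=27 take 23, i++
i=12 j=1: A[i]=30>B[j]=27 take 27, j++
i=12 j=2: A[i]=30<=B[j]=31 take 30, i++
i=13 j=2: A done, take B[j]=31, j++
i=13 j=3: A done, take B[j]=34, j++
i=13 j=4: A done, take B[j]=37, j++
i=13 j=5: A done, take B[j]=38, j++
i=13 j=6: A done, take B[j]=39, j++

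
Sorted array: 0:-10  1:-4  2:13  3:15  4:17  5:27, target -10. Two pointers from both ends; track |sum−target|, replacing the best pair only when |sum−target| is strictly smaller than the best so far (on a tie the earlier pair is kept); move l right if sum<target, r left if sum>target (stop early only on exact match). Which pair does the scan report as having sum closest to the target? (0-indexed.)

pair (-10, -4) with sum -14 (|Δ|=4)

[0,5] -10+27=17 d=27 * → r--
[0,4] -10+17=7 d=17 * → r--
[0,3] -10+15=5 d=15 * → r--
[0,2] -10+13=3 d=13 * → r--
[0,1] -10+-4=-14 d=4 * → l++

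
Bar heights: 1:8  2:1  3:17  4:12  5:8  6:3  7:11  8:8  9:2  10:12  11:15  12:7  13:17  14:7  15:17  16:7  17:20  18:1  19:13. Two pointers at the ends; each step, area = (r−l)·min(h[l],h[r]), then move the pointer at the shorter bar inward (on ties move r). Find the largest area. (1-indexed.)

[1,19] min(8,13)*18=144 best=144 * → l++
[2,19] min(1,13)*17=17 best=144 → l++
[3,19] min(17,13)*16=208 best=208 * → r--
[3,18] min(17,1)*15=15 best=208 → r--
[3,17] min(17,20)*14=238 best=238 * → l++
[4,17] min(12,20)*13=156 best=238 → l++
[5,17] min(8,20)*12=96 best=238 → l++
[6,17] min(3,20)*11=33 best=238 → l++
[7,17] min(11,20)*10=110 best=238 → l++
[8,17] min(8,20)*9=72 best=238 → l++
[9,17] min(2,20)*8=16 best=238 → l++
[10,17] min(12,20)*7=84 best=238 → l++
[11,17] min(15,20)*6=90 best=238 → l++
[12,17] min(7,20)*5=35 best=238 → l++
[13,17] min(17,20)*4=68 best=238 → l++
[14,17] min(7,20)*3=21 best=238 → l++
[15,17] min(17,20)*2=34 best=238 → l++
[16,17] min(7,20)*1=7 best=238 → l++

max area = 238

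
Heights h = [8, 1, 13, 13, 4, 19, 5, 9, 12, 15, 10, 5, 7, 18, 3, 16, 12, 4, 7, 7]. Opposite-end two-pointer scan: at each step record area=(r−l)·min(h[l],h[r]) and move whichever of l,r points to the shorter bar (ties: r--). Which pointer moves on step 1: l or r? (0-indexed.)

r

[0,19] min(8,7)*19=133 best=133 * → r--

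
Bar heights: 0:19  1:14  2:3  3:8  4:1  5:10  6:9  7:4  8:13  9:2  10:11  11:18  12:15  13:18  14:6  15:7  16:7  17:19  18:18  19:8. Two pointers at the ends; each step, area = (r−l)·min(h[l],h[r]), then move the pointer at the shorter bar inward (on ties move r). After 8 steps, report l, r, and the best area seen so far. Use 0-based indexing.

l=0, r=11, best area=324

l=0 r=19: min(19,8)*19=152 best=152 *, r--
l=0 r=18: min(19,18)*18=324 best=324 *, r--
l=0 r=17: min(19,19)*17=323 best=324, r--
l=0 r=16: min(19,7)*16=112 best=324, r--
l=0 r=15: min(19,7)*15=105 best=324, r--
l=0 r=14: min(19,6)*14=84 best=324, r--
l=0 r=13: min(19,18)*13=234 best=324, r--
l=0 r=12: min(19,15)*12=180 best=324, r--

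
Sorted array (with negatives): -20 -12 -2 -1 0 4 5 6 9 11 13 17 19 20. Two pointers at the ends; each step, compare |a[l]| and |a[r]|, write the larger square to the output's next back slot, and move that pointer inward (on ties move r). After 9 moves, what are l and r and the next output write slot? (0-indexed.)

l=2, r=6, next write slot=4

[0,13] |-20|<=|20| out[13]=400 → r--
[0,12] |-20|>|19| out[12]=400 → l++
[1,12] |-12|<=|19| out[11]=361 → r--
[1,11] |-12|<=|17| out[10]=289 → r--
[1,10] |-12|<=|13| out[9]=169 → r--
[1,9] |-12|>|11| out[8]=144 → l++
[2,9] |-2|<=|11| out[7]=121 → r--
[2,8] |-2|<=|9| out[6]=81 → r--
[2,7] |-2|<=|6| out[5]=36 → r--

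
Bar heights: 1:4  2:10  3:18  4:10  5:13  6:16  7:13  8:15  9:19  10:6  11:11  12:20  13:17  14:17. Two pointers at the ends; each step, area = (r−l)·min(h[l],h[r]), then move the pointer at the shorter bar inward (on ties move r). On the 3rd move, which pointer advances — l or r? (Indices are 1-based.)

r

l=1 r=14: min(4,17)*13=52 best=52 *, l++
l=2 r=14: min(10,17)*12=120 best=120 *, l++
l=3 r=14: min(18,17)*11=187 best=187 *, r--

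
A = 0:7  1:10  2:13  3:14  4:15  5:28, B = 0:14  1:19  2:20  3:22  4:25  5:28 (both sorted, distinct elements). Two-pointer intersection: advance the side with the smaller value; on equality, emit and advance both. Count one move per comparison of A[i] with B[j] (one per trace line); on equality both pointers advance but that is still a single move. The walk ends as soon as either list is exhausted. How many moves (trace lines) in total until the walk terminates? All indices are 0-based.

10 moves

i=0 j=0: 7<14, i++
i=1 j=0: 10<14, i++
i=2 j=0: 13<14, i++
i=3 j=0: 14==14 emit, i++,j++
i=4 j=1: 15<19, i++
i=5 j=1: 28>19, j++
i=5 j=2: 28>20, j++
i=5 j=3: 28>22, j++
i=5 j=4: 28>25, j++
i=5 j=5: 28==28 emit, i++,j++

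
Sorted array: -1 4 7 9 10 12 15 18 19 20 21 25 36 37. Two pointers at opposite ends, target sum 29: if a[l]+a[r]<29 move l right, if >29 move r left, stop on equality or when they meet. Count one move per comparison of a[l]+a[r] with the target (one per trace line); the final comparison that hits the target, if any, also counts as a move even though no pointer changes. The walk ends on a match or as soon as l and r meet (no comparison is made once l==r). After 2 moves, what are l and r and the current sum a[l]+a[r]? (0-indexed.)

l=0, r=11, sum=24

l=0 r=13: -1+37=36 >29, r--
l=0 r=12: -1+36=35 >29, r--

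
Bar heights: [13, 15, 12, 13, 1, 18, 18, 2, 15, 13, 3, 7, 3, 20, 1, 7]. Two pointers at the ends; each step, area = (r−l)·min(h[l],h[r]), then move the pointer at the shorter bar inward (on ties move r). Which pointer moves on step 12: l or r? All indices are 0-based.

[0,15] min(13,7)*15=105 best=105 * → r--
[0,14] min(13,1)*14=14 best=105 → r--
[0,13] min(13,20)*13=169 best=169 * → l++
[1,13] min(15,20)*12=180 best=180 * → l++
[2,13] min(12,20)*11=132 best=180 → l++
[3,13] min(13,20)*10=130 best=180 → l++
[4,13] min(1,20)*9=9 best=180 → l++
[5,13] min(18,20)*8=144 best=180 → l++
[6,13] min(18,20)*7=126 best=180 → l++
[7,13] min(2,20)*6=12 best=180 → l++
[8,13] min(15,20)*5=75 best=180 → l++
[9,13] min(13,20)*4=52 best=180 → l++

l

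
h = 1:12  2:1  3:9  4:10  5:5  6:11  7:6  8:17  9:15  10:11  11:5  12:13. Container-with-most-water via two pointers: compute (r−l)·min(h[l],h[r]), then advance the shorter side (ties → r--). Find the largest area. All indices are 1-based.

max area = 132

[1,12] min(12,13)*11=132 best=132 * → l++
[2,12] min(1,13)*10=10 best=132 → l++
[3,12] min(9,13)*9=81 best=132 → l++
[4,12] min(10,13)*8=80 best=132 → l++
[5,12] min(5,13)*7=35 best=132 → l++
[6,12] min(11,13)*6=66 best=132 → l++
[7,12] min(6,13)*5=30 best=132 → l++
[8,12] min(17,13)*4=52 best=132 → r--
[8,11] min(17,5)*3=15 best=132 → r--
[8,10] min(17,11)*2=22 best=132 → r--
[8,9] min(17,15)*1=15 best=132 → r--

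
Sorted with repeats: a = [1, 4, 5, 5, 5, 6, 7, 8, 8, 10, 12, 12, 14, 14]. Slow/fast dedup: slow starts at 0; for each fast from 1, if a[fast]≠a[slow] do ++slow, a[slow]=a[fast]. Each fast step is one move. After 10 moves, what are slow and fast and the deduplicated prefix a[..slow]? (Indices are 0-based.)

slow=7, fast=11, prefix=[1, 4, 5, 6, 7, 8, 10, 12]

slow=0 fast=1: a[fast]=4≠a[slow]=1 write a[1]=4, slow++,fast++
slow=1 fast=2: a[fast]=5≠a[slow]=4 write a[2]=5, slow++,fast++
slow=2 fast=3: a[fast]=5=a[slow] dup, fast++
slow=2 fast=4: a[fast]=5=a[slow] dup, fast++
slow=2 fast=5: a[fast]=6≠a[slow]=5 write a[3]=6, slow++,fast++
slow=3 fast=6: a[fast]=7≠a[slow]=6 write a[4]=7, slow++,fast++
slow=4 fast=7: a[fast]=8≠a[slow]=7 write a[5]=8, slow++,fast++
slow=5 fast=8: a[fast]=8=a[slow] dup, fast++
slow=5 fast=9: a[fast]=10≠a[slow]=8 write a[6]=10, slow++,fast++
slow=6 fast=10: a[fast]=12≠a[slow]=10 write a[7]=12, slow++,fast++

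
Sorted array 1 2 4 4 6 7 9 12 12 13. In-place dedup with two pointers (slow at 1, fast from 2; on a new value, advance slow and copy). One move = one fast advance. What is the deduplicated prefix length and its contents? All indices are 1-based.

(s=1,f=2) a[fast]=2≠a[slow]=1 write a[2]=2 → slow++,fast++
(s=2,f=3) a[fast]=4≠a[slow]=2 write a[3]=4 → slow++,fast++
(s=3,f=4) a[fast]=4=a[slow] dup → fast++
(s=3,f=5) a[fast]=6≠a[slow]=4 write a[4]=6 → slow++,fast++
(s=4,f=6) a[fast]=7≠a[slow]=6 write a[5]=7 → slow++,fast++
(s=5,f=7) a[fast]=9≠a[slow]=7 write a[6]=9 → slow++,fast++
(s=6,f=8) a[fast]=12≠a[slow]=9 write a[7]=12 → slow++,fast++
(s=7,f=9) a[fast]=12=a[slow] dup → fast++
(s=7,f=10) a[fast]=13≠a[slow]=12 write a[8]=13 → slow++,fast++

length 8; prefix = [1, 2, 4, 6, 7, 9, 12, 13]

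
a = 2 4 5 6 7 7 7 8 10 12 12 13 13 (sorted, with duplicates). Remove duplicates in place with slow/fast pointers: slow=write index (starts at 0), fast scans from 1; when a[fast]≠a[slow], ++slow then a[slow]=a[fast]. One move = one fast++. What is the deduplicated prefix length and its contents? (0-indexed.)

(s=0,f=1) a[fast]=4≠a[slow]=2 write a[1]=4 → slow++,fast++
(s=1,f=2) a[fast]=5≠a[slow]=4 write a[2]=5 → slow++,fast++
(s=2,f=3) a[fast]=6≠a[slow]=5 write a[3]=6 → slow++,fast++
(s=3,f=4) a[fast]=7≠a[slow]=6 write a[4]=7 → slow++,fast++
(s=4,f=5) a[fast]=7=a[slow] dup → fast++
(s=4,f=6) a[fast]=7=a[slow] dup → fast++
(s=4,f=7) a[fast]=8≠a[slow]=7 write a[5]=8 → slow++,fast++
(s=5,f=8) a[fast]=10≠a[slow]=8 write a[6]=10 → slow++,fast++
(s=6,f=9) a[fast]=12≠a[slow]=10 write a[7]=12 → slow++,fast++
(s=7,f=10) a[fast]=12=a[slow] dup → fast++
(s=7,f=11) a[fast]=13≠a[slow]=12 write a[8]=13 → slow++,fast++
(s=8,f=12) a[fast]=13=a[slow] dup → fast++

length 9; prefix = [2, 4, 5, 6, 7, 8, 10, 12, 13]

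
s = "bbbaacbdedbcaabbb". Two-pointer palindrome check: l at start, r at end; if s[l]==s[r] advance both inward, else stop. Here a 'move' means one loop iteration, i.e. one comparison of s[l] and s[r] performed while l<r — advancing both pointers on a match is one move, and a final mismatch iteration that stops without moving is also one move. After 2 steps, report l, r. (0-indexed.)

l=0 r=16: 'b'=='b', l++,r--
l=1 r=15: 'b'=='b', l++,r--

l=2, r=14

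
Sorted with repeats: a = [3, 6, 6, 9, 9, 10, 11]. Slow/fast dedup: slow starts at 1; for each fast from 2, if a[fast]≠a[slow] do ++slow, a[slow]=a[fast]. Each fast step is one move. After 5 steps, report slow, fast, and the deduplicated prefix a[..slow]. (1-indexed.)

slow=1 fast=2: a[fast]=6≠a[slow]=3 write a[2]=6, slow++,fast++
slow=2 fast=3: a[fast]=6=a[slow] dup, fast++
slow=2 fast=4: a[fast]=9≠a[slow]=6 write a[3]=9, slow++,fast++
slow=3 fast=5: a[fast]=9=a[slow] dup, fast++
slow=3 fast=6: a[fast]=10≠a[slow]=9 write a[4]=10, slow++,fast++

slow=4, fast=7, prefix=[3, 6, 9, 10]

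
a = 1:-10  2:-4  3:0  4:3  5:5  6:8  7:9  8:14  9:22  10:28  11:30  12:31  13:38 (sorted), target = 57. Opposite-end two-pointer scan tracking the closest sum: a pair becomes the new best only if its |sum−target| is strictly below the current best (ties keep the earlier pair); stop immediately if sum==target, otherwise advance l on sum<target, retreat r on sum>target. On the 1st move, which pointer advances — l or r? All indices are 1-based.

l

[1,13] -10+38=28 d=29 * → l++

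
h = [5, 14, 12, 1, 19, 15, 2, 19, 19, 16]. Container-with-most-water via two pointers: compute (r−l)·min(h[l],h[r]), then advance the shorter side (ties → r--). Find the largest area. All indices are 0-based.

max area = 112

[0,9] min(5,16)*9=45 best=45 * → l++
[1,9] min(14,16)*8=112 best=112 * → l++
[2,9] min(12,16)*7=84 best=112 → l++
[3,9] min(1,16)*6=6 best=112 → l++
[4,9] min(19,16)*5=80 best=112 → r--
[4,8] min(19,19)*4=76 best=112 → r--
[4,7] min(19,19)*3=57 best=112 → r--
[4,6] min(19,2)*2=4 best=112 → r--
[4,5] min(19,15)*1=15 best=112 → r--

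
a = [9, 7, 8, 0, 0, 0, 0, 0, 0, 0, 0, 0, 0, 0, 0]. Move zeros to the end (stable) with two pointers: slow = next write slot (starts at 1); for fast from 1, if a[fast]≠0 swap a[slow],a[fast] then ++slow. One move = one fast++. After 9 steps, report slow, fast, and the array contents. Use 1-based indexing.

slow=4, fast=10, a=[9, 7, 8, 0, 0, 0, 0, 0, 0, 0, 0, 0, 0, 0, 0]

(s=1,f=1) a[fast]=9≠0 swap→a[1]=9 → slow++,fast++
(s=2,f=2) a[fast]=7≠0 swap→a[2]=7 → slow++,fast++
(s=3,f=3) a[fast]=8≠0 swap→a[3]=8 → slow++,fast++
(s=4,f=4) a[fast]=0 → fast++
(s=4,f=5) a[fast]=0 → fast++
(s=4,f=6) a[fast]=0 → fast++
(s=4,f=7) a[fast]=0 → fast++
(s=4,f=8) a[fast]=0 → fast++
(s=4,f=9) a[fast]=0 → fast++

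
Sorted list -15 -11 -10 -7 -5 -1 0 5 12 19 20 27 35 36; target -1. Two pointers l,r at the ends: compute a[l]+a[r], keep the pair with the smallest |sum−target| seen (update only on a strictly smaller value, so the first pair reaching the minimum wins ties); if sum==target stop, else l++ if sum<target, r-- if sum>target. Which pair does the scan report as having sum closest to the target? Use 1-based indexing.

pair (-1, 0) with sum -1 (|Δ|=0)

[1,14] -15+36=21 d=22 * → r--
[1,13] -15+35=20 d=21 * → r--
[1,12] -15+27=12 d=13 * → r--
[1,11] -15+20=5 d=6 * → r--
[1,10] -15+19=4 d=5 * → r--
[1,9] -15+12=-3 d=2 * → l++
[2,9] -11+12=1 d=2 → r--
[2,8] -11+5=-6 d=5 → l++
[3,8] -10+5=-5 d=4 → l++
[4,8] -7+5=-2 d=1 * → l++
[5,8] -5+5=0 d=1 → r--
[5,7] -5+0=-5 d=4 → l++
[6,7] -1+0=-1 d=0 * → stop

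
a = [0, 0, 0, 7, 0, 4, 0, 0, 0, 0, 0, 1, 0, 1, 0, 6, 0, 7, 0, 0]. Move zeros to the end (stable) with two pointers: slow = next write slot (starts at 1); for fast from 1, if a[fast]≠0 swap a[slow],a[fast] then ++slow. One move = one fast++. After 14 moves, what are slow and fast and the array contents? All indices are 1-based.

slow=5, fast=15, a=[7, 4, 1, 1, 0, 0, 0, 0, 0, 0, 0, 0, 0, 0, 0, 6, 0, 7, 0, 0]

(s=1,f=1) a[fast]=0 → fast++
(s=1,f=2) a[fast]=0 → fast++
(s=1,f=3) a[fast]=0 → fast++
(s=1,f=4) a[fast]=7≠0 swap→a[1]=7 → slow++,fast++
(s=2,f=5) a[fast]=0 → fast++
(s=2,f=6) a[fast]=4≠0 swap→a[2]=4 → slow++,fast++
(s=3,f=7) a[fast]=0 → fast++
(s=3,f=8) a[fast]=0 → fast++
(s=3,f=9) a[fast]=0 → fast++
(s=3,f=10) a[fast]=0 → fast++
(s=3,f=11) a[fast]=0 → fast++
(s=3,f=12) a[fast]=1≠0 swap→a[3]=1 → slow++,fast++
(s=4,f=13) a[fast]=0 → fast++
(s=4,f=14) a[fast]=1≠0 swap→a[4]=1 → slow++,fast++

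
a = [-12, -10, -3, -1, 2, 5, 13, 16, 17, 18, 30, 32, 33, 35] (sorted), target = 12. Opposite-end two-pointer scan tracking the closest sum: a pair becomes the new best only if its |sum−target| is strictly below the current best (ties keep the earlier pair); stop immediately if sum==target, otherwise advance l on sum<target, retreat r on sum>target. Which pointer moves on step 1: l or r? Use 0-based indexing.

r

l=0 r=13: -12+35=23 d=11 *, r--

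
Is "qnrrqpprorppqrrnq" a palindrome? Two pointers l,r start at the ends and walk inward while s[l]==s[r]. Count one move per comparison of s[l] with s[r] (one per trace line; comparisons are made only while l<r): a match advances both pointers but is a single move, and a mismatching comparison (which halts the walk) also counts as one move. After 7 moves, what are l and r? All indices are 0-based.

[0,16] 'q'=='q' → l++,r--
[1,15] 'n'=='n' → l++,r--
[2,14] 'r'=='r' → l++,r--
[3,13] 'r'=='r' → l++,r--
[4,12] 'q'=='q' → l++,r--
[5,11] 'p'=='p' → l++,r--
[6,10] 'p'=='p' → l++,r--

l=7, r=9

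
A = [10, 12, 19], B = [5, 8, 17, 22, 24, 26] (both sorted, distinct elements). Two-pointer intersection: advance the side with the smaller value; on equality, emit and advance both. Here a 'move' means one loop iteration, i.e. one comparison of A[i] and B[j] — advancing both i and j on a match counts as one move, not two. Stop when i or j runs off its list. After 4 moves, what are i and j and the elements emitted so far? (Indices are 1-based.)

[i=1,j=1] 10>5 → j++
[i=1,j=2] 10>8 → j++
[i=1,j=3] 10<17 → i++
[i=2,j=3] 12<17 → i++

i=3, j=3, emitted=[]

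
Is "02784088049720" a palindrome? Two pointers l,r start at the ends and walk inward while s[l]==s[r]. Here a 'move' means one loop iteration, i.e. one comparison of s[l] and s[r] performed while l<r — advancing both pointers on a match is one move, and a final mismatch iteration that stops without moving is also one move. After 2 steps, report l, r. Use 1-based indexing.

l=3, r=12

l=1 r=14: '0'=='0', l++,r--
l=2 r=13: '2'=='2', l++,r--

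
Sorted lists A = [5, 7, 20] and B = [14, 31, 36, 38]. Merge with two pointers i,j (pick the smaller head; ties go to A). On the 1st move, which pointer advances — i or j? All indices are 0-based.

i

i=0 j=0: A[i]=5<=B[j]=14 take 5, i++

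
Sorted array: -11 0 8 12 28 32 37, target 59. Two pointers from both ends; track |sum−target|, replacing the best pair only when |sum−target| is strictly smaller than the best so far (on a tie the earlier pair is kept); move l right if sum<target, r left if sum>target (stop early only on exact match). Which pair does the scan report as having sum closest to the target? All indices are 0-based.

pair (28, 32) with sum 60 (|Δ|=1)

l=0 r=6: -11+37=26 d=33 *, l++
l=1 r=6: 0+37=37 d=22 *, l++
l=2 r=6: 8+37=45 d=14 *, l++
l=3 r=6: 12+37=49 d=10 *, l++
l=4 r=6: 28+37=65 d=6 *, r--
l=4 r=5: 28+32=60 d=1 *, r--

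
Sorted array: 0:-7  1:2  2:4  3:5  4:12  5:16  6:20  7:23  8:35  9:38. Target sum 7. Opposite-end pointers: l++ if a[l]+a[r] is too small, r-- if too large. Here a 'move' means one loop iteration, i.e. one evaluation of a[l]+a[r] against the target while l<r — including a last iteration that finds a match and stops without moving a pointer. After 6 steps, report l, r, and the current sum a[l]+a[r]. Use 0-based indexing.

[0,9] -7+38=31 >7 → r--
[0,8] -7+35=28 >7 → r--
[0,7] -7+23=16 >7 → r--
[0,6] -7+20=13 >7 → r--
[0,5] -7+16=9 >7 → r--
[0,4] -7+12=5 <7 → l++

l=1, r=4, sum=14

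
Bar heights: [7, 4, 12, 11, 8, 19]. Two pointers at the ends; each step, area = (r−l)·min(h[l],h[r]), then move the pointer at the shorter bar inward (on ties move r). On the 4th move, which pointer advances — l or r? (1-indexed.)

l

l=1 r=6: min(7,19)*5=35 best=35 *, l++
l=2 r=6: min(4,19)*4=16 best=35, l++
l=3 r=6: min(12,19)*3=36 best=36 *, l++
l=4 r=6: min(11,19)*2=22 best=36, l++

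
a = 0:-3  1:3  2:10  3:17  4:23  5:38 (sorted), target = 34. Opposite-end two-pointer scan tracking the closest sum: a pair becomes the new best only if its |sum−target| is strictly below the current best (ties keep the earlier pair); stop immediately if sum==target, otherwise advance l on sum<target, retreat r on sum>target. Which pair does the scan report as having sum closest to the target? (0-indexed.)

l=0 r=5: -3+38=35 d=1 *, r--
l=0 r=4: -3+23=20 d=14, l++
l=1 r=4: 3+23=26 d=8, l++
l=2 r=4: 10+23=33 d=1, l++
l=3 r=4: 17+23=40 d=6, r--

pair (-3, 38) with sum 35 (|Δ|=1)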